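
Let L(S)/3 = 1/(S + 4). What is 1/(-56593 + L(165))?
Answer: -169/9564214 ≈ -1.7670e-5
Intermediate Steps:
L(S) = 3/(4 + S) (L(S) = 3/(S + 4) = 3/(4 + S))
1/(-56593 + L(165)) = 1/(-56593 + 3/(4 + 165)) = 1/(-56593 + 3/169) = 1/(-9564214/169) = -169/9564214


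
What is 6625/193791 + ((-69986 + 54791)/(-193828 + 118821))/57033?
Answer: 3149317937180/92112613899969 ≈ 0.034190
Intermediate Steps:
6625/193791 + ((-69986 + 54791)/(-193828 + 118821))/57033 = 6625*(1/193791) - 15195/(-75007)*(1/57033) = 6625/193791 - 15195*(-1/75007)*(1/57033) = 6625/193791 + (15195/75007)*(1/57033) = 6625/193791 + 5065/1425958077 = 3149317937180/92112613899969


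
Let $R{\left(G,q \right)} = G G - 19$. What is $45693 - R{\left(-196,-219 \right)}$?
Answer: $7296$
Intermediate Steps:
$R{\left(G,q \right)} = -19 + G^{2}$ ($R{\left(G,q \right)} = G^{2} - 19 = -19 + G^{2}$)
$45693 - R{\left(-196,-219 \right)} = 45693 - \left(-19 + \left(-196\right)^{2}\right) = 45693 - \left(-19 + 38416\right) = 45693 - 38397 = 7296$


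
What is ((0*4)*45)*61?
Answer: 0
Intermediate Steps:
((0*4)*45)*61 = (0*45)*61 = 0*61 = 0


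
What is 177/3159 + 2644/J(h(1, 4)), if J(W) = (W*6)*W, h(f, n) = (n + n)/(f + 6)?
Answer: 11370427/33696 ≈ 337.44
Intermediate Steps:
h(f, n) = 2*n/(6 + f) (h(f, n) = (2*n)/(6 + f) = 2*n/(6 + f))
J(W) = 6*W² (J(W) = (6*W)*W = 6*W²)
177/3159 + 2644/J(h(1, 4)) = 177/3159 + 2644/((6*(2*4/(6 + 1))²)) = 177*(1/3159) + 2644/((6*(2*4/7)²)) = 59/1053 + 2644/((6*(2*4*(⅐))²)) = 59/1053 + 2644/((6*(8/7)²)) = 59/1053 + 2644/((6*(64/49))) = 59/1053 + 2644/(384/49) = 59/1053 + 2644*(49/384) = 59/1053 + 32389/96 = 11370427/33696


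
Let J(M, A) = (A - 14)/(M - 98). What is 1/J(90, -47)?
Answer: 8/61 ≈ 0.13115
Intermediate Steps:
J(M, A) = (-14 + A)/(-98 + M)
1/J(90, -47) = 1/((-14 - 47)/(-98 + 90)) = 1/(-61/(-8)) = 1/(-⅛*(-61)) = 1/(61/8) = 8/61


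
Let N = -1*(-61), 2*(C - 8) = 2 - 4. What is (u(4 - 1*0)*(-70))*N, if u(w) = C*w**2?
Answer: -478240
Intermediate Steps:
C = 7 (C = 8 + (2 - 4)/2 = 8 + (1/2)*(-2) = 8 - 1 = 7)
u(w) = 7*w**2
N = 61
(u(4 - 1*0)*(-70))*N = ((7*(4 - 1*0)**2)*(-70))*61 = ((7*(4 + 0)**2)*(-70))*61 = ((7*4**2)*(-70))*61 = ((7*16)*(-70))*61 = (112*(-70))*61 = -7840*61 = -478240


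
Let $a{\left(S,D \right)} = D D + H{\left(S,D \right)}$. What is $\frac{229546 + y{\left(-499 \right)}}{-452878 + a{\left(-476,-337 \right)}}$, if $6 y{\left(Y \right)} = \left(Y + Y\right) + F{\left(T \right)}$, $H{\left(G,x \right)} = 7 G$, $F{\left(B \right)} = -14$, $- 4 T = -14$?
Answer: $- \frac{688132}{1027923} \approx -0.66944$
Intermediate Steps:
$T = \frac{7}{2}$ ($T = \left(- \frac{1}{4}\right) \left(-14\right) = \frac{7}{2} \approx 3.5$)
$a{\left(S,D \right)} = D^{2} + 7 S$ ($a{\left(S,D \right)} = D D + 7 S = D^{2} + 7 S$)
$y{\left(Y \right)} = - \frac{7}{3} + \frac{Y}{3}$ ($y{\left(Y \right)} = \frac{\left(Y + Y\right) - 14}{6} = \frac{2 Y - 14}{6} = \frac{-14 + 2 Y}{6} = - \frac{7}{3} + \frac{Y}{3}$)
$\frac{229546 + y{\left(-499 \right)}}{-452878 + a{\left(-476,-337 \right)}} = \frac{229546 + \left(- \frac{7}{3} + \frac{1}{3} \left(-499\right)\right)}{-452878 + \left(\left(-337\right)^{2} + 7 \left(-476\right)\right)} = \frac{229546 - \frac{506}{3}}{-452878 + \left(113569 - 3332\right)} = \frac{229546 - \frac{506}{3}}{-452878 + 110237} = \frac{688132}{3 \left(-342641\right)} = \frac{688132}{3} \left(- \frac{1}{342641}\right) = - \frac{688132}{1027923}$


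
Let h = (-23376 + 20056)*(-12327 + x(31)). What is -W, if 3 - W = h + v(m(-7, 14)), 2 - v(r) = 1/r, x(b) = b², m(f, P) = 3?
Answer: 113205356/3 ≈ 3.7735e+7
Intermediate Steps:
h = 37735120 (h = (-23376 + 20056)*(-12327 + 31²) = -3320*(-12327 + 961) = -3320*(-11366) = 37735120)
v(r) = 2 - 1/r
W = -113205356/3 (W = 3 - (37735120 + (2 - 1/3)) = 3 - (37735120 + (2 - 1*⅓)) = 3 - (37735120 + (2 - ⅓)) = 3 - (37735120 + 5/3) = 3 - 1*113205365/3 = 3 - 113205365/3 = -113205356/3 ≈ -3.7735e+7)
-W = -1*(-113205356/3) = 113205356/3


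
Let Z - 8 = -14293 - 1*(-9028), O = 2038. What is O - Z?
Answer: 7295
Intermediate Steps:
Z = -5257 (Z = 8 + (-14293 - 1*(-9028)) = 8 + (-14293 + 9028) = 8 - 5265 = -5257)
O - Z = 2038 - 1*(-5257) = 2038 + 5257 = 7295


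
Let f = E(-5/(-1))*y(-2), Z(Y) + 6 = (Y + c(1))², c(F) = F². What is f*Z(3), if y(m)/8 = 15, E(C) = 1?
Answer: 1200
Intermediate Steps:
Z(Y) = -6 + (1 + Y)² (Z(Y) = -6 + (Y + 1²)² = -6 + (Y + 1)² = -6 + (1 + Y)²)
y(m) = 120 (y(m) = 8*15 = 120)
f = 120 (f = 1*120 = 120)
f*Z(3) = 120*(-6 + (1 + 3)²) = 120*(-6 + 4²) = 120*(-6 + 16) = 120*10 = 1200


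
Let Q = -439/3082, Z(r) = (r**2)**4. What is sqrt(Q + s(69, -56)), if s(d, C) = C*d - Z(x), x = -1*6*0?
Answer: I*sqrt(36704422534)/3082 ≈ 62.162*I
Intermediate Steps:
x = 0 (x = -6*0 = 0)
Z(r) = r**8
s(d, C) = C*d (s(d, C) = C*d - 1*0**8 = C*d - 1*0 = C*d + 0 = C*d)
Q = -439/3082 (Q = -439*1/3082 = -439/3082 ≈ -0.14244)
sqrt(Q + s(69, -56)) = sqrt(-439/3082 - 56*69) = sqrt(-439/3082 - 3864) = sqrt(-11909287/3082) = I*sqrt(36704422534)/3082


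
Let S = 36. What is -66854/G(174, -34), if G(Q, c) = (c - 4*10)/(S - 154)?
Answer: -3944386/37 ≈ -1.0661e+5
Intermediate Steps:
G(Q, c) = 20/59 - c/118 (G(Q, c) = (c - 4*10)/(36 - 154) = (c - 40)/(-118) = (-40 + c)*(-1/118) = 20/59 - c/118)
-66854/G(174, -34) = -66854/(20/59 - 1/118*(-34)) = -66854/(20/59 + 17/59) = -66854/37/59 = -66854*59/37 = -3944386/37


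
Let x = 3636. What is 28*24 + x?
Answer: 4308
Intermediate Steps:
28*24 + x = 28*24 + 3636 = 672 + 3636 = 4308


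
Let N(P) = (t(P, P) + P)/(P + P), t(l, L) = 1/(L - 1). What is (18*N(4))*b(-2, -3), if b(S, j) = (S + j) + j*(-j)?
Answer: -273/2 ≈ -136.50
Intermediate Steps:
t(l, L) = 1/(-1 + L)
N(P) = (P + 1/(-1 + P))/(2*P) (N(P) = (1/(-1 + P) + P)/(P + P) = (P + 1/(-1 + P))/((2*P)) = (P + 1/(-1 + P))*(1/(2*P)) = (P + 1/(-1 + P))/(2*P))
b(S, j) = S + j - j**2 (b(S, j) = (S + j) - j**2 = S + j - j**2)
(18*N(4))*b(-2, -3) = (18*((1/2)*(1 + 4*(-1 + 4))/(4*(-1 + 4))))*(-2 - 3 - 1*(-3)**2) = (18*((1/2)*(1/4)*(1 + 4*3)/3))*(-2 - 3 - 1*9) = (18*((1/2)*(1/4)*(1/3)*(1 + 12)))*(-2 - 3 - 9) = (18*((1/2)*(1/4)*(1/3)*13))*(-14) = (18*(13/24))*(-14) = (39/4)*(-14) = -273/2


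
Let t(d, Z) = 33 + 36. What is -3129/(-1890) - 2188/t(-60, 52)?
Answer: -62213/2070 ≈ -30.055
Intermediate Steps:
t(d, Z) = 69
-3129/(-1890) - 2188/t(-60, 52) = -3129/(-1890) - 2188/69 = -3129*(-1/1890) - 2188*1/69 = 149/90 - 2188/69 = -62213/2070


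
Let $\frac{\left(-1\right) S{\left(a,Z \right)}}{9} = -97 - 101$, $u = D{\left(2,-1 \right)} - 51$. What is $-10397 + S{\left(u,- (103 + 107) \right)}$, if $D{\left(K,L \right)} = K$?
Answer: $-8615$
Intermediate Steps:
$u = -49$ ($u = 2 - 51 = -49$)
$S{\left(a,Z \right)} = 1782$ ($S{\left(a,Z \right)} = - 9 \left(-97 - 101\right) = \left(-9\right) \left(-198\right) = 1782$)
$-10397 + S{\left(u,- (103 + 107) \right)} = -10397 + 1782 = -8615$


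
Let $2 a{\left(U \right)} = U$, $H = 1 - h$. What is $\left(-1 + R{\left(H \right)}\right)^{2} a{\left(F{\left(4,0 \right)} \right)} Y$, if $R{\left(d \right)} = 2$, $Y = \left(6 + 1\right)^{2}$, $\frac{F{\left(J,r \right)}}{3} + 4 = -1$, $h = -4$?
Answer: $- \frac{735}{2} \approx -367.5$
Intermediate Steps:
$F{\left(J,r \right)} = -15$ ($F{\left(J,r \right)} = -12 + 3 \left(-1\right) = -12 - 3 = -15$)
$H = 5$ ($H = 1 - -4 = 1 + 4 = 5$)
$Y = 49$ ($Y = 7^{2} = 49$)
$a{\left(U \right)} = \frac{U}{2}$
$\left(-1 + R{\left(H \right)}\right)^{2} a{\left(F{\left(4,0 \right)} \right)} Y = \left(-1 + 2\right)^{2} \cdot \frac{1}{2} \left(-15\right) 49 = 1^{2} \left(- \frac{15}{2}\right) 49 = 1 \left(- \frac{15}{2}\right) 49 = \left(- \frac{15}{2}\right) 49 = - \frac{735}{2}$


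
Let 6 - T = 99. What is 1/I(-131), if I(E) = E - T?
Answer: -1/38 ≈ -0.026316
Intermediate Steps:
T = -93 (T = 6 - 1*99 = 6 - 99 = -93)
I(E) = 93 + E (I(E) = E - 1*(-93) = E + 93 = 93 + E)
1/I(-131) = 1/(93 - 131) = 1/(-38) = -1/38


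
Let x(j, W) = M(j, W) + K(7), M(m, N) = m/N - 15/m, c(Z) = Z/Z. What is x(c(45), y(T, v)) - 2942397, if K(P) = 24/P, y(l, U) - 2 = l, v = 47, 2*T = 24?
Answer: -5884817/2 ≈ -2.9424e+6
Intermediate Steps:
c(Z) = 1
M(m, N) = -15/m + m/N
T = 12 (T = (½)*24 = 12)
y(l, U) = 2 + l
x(j, W) = 24/7 - 15/j + j/W (x(j, W) = (-15/j + j/W) + 24/7 = 24/7 - 15/j + j/W)
x(c(45), y(T, v)) - 2942397 = (24/7 - 15/1 + 1/(2 + 12)) - 2942397 = (24/7 - 15*1 + 1/14) - 2942397 = (24/7 - 15 + 1*(1/14)) - 2942397 = (24/7 - 15 + 1/14) - 2942397 = -23/2 - 2942397 = -5884817/2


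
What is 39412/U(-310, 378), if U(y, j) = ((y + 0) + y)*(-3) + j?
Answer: 19706/1119 ≈ 17.610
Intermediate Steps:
U(y, j) = j - 6*y (U(y, j) = (y + y)*(-3) + j = (2*y)*(-3) + j = -6*y + j = j - 6*y)
39412/U(-310, 378) = 39412/(378 - 6*(-310)) = 39412/(378 + 1860) = 39412/2238 = 39412*(1/2238) = 19706/1119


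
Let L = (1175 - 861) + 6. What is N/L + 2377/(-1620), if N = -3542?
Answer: -162467/12960 ≈ -12.536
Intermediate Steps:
L = 320 (L = 314 + 6 = 320)
N/L + 2377/(-1620) = -3542/320 + 2377/(-1620) = -3542*1/320 + 2377*(-1/1620) = -1771/160 - 2377/1620 = -162467/12960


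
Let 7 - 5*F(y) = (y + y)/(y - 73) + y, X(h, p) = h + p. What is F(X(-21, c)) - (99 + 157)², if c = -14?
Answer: -17692487/270 ≈ -65528.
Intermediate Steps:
F(y) = 7/5 - y/5 - 2*y/(5*(-73 + y)) (F(y) = 7/5 - ((y + y)/(y - 73) + y)/5 = 7/5 - ((2*y)/(-73 + y) + y)/5 = 7/5 - (2*y/(-73 + y) + y)/5 = 7/5 - (y + 2*y/(-73 + y))/5 = 7/5 + (-y/5 - 2*y/(5*(-73 + y))) = 7/5 - y/5 - 2*y/(5*(-73 + y)))
F(X(-21, c)) - (99 + 157)² = (-511 - (-21 - 14)² + 78*(-21 - 14))/(5*(-73 + (-21 - 14))) - (99 + 157)² = (-511 - 1*(-35)² + 78*(-35))/(5*(-73 - 35)) - 1*256² = (⅕)*(-511 - 1*1225 - 2730)/(-108) - 1*65536 = (⅕)*(-1/108)*(-511 - 1225 - 2730) - 65536 = (⅕)*(-1/108)*(-4466) - 65536 = 2233/270 - 65536 = -17692487/270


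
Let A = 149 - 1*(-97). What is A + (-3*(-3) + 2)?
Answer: 257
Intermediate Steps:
A = 246 (A = 149 + 97 = 246)
A + (-3*(-3) + 2) = 246 + (-3*(-3) + 2) = 246 + (9 + 2) = 246 + 11 = 257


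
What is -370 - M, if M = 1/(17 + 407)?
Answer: -156881/424 ≈ -370.00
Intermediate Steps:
M = 1/424 ≈ 0.0023585
-370 - M = -370 - 1*1/424 = -370 - 1/424 = -156881/424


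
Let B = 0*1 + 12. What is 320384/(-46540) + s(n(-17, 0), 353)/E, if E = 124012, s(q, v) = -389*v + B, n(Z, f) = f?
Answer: -1647201261/206125660 ≈ -7.9912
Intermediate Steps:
B = 12 (B = 0 + 12 = 12)
s(q, v) = 12 - 389*v (s(q, v) = -389*v + 12 = 12 - 389*v)
320384/(-46540) + s(n(-17, 0), 353)/E = 320384/(-46540) + (12 - 389*353)/124012 = 320384*(-1/46540) + (12 - 137317)*(1/124012) = -80096/11635 - 137305*1/124012 = -80096/11635 - 19615/17716 = -1647201261/206125660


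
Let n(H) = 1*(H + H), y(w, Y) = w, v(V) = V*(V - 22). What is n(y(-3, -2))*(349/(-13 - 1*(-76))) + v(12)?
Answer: -3218/21 ≈ -153.24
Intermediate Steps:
v(V) = V*(-22 + V)
n(H) = 2*H (n(H) = 1*(2*H) = 2*H)
n(y(-3, -2))*(349/(-13 - 1*(-76))) + v(12) = (2*(-3))*(349/(-13 - 1*(-76))) + 12*(-22 + 12) = -2094/(-13 + 76) + 12*(-10) = -2094/63 - 120 = -6*349/63 - 120 = -698/21 - 120 = -3218/21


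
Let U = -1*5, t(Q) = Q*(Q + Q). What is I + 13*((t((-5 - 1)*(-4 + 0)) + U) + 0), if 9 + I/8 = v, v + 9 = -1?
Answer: 14759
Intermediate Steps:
v = -10 (v = -9 - 1 = -10)
I = -152 (I = -72 + 8*(-10) = -72 - 80 = -152)
t(Q) = 2*Q² (t(Q) = Q*(2*Q) = 2*Q²)
U = -5
I + 13*((t((-5 - 1)*(-4 + 0)) + U) + 0) = -152 + 13*((2*((-5 - 1)*(-4 + 0))² - 5) + 0) = -152 + 13*((2*(-6*(-4))² - 5) + 0) = -152 + 13*((2*24² - 5) + 0) = -152 + 13*((2*576 - 5) + 0) = -152 + 13*((1152 - 5) + 0) = -152 + 13*(1147 + 0) = -152 + 13*1147 = -152 + 14911 = 14759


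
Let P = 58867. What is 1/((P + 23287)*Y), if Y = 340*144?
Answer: 1/4022259840 ≈ 2.4862e-10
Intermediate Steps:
Y = 48960
1/((P + 23287)*Y) = 1/((58867 + 23287)*48960) = (1/48960)/82154 = (1/82154)*(1/48960) = 1/4022259840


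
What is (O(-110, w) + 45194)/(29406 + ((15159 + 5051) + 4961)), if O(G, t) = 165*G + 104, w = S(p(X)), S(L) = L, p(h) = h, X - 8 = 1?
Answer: 27148/54577 ≈ 0.49743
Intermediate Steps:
X = 9 (X = 8 + 1 = 9)
w = 9
O(G, t) = 104 + 165*G
(O(-110, w) + 45194)/(29406 + ((15159 + 5051) + 4961)) = ((104 + 165*(-110)) + 45194)/(29406 + ((15159 + 5051) + 4961)) = ((104 - 18150) + 45194)/(29406 + (20210 + 4961)) = (-18046 + 45194)/(29406 + 25171) = 27148/54577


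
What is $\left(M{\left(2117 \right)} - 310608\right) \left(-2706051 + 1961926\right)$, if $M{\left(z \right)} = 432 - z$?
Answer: $232385028625$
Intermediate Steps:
$\left(M{\left(2117 \right)} - 310608\right) \left(-2706051 + 1961926\right) = \left(\left(432 - 2117\right) - 310608\right) \left(-2706051 + 1961926\right) = \left(\left(432 - 2117\right) - 310608\right) \left(-744125\right) = \left(-1685 - 310608\right) \left(-744125\right) = \left(-312293\right) \left(-744125\right) = 232385028625$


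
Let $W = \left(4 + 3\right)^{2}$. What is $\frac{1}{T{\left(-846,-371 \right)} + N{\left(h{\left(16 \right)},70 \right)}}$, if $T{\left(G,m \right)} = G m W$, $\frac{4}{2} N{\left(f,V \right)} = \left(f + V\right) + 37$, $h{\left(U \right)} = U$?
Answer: $\frac{2}{30758991} \approx 6.5022 \cdot 10^{-8}$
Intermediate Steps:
$W = 49$ ($W = 7^{2} = 49$)
$N{\left(f,V \right)} = \frac{37}{2} + \frac{V}{2} + \frac{f}{2}$ ($N{\left(f,V \right)} = \frac{\left(f + V\right) + 37}{2} = \frac{\left(V + f\right) + 37}{2} = \frac{37 + V + f}{2} = \frac{37}{2} + \frac{V}{2} + \frac{f}{2}$)
$T{\left(G,m \right)} = 49 G m$ ($T{\left(G,m \right)} = G m 49 = 49 G m$)
$\frac{1}{T{\left(-846,-371 \right)} + N{\left(h{\left(16 \right)},70 \right)}} = \frac{1}{49 \left(-846\right) \left(-371\right) + \left(\frac{37}{2} + \frac{1}{2} \cdot 70 + \frac{1}{2} \cdot 16\right)} = \frac{1}{15379434 + \left(\frac{37}{2} + 35 + 8\right)} = \frac{1}{15379434 + \frac{123}{2}} = \frac{1}{\frac{30758991}{2}} = \frac{2}{30758991}$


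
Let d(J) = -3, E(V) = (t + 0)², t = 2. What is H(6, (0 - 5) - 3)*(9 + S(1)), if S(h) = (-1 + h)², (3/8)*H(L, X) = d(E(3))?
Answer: -72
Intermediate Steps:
E(V) = 4 (E(V) = (2 + 0)² = 2² = 4)
H(L, X) = -8 (H(L, X) = (8/3)*(-3) = -8)
H(6, (0 - 5) - 3)*(9 + S(1)) = -8*(9 + (-1 + 1)²) = -8*(9 + 0²) = -8*(9 + 0) = -8*9 = -72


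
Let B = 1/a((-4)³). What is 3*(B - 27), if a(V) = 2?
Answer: -159/2 ≈ -79.500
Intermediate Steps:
B = ½ (B = 1/2 = ½ ≈ 0.50000)
3*(B - 27) = 3*(½ - 27) = 3*(-53/2) = -159/2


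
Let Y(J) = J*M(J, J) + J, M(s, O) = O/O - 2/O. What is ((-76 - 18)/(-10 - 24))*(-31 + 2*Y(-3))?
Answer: -2209/17 ≈ -129.94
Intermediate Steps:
M(s, O) = 1 - 2/O
Y(J) = -2 + 2*J (Y(J) = J*((-2 + J)/J) + J = (-2 + J) + J = -2 + 2*J)
((-76 - 18)/(-10 - 24))*(-31 + 2*Y(-3)) = ((-76 - 18)/(-10 - 24))*(-31 + 2*(-2 + 2*(-3))) = (-94/(-34))*(-31 + 2*(-2 - 6)) = (-94*(-1/34))*(-31 + 2*(-8)) = 47*(-31 - 16)/17 = (47/17)*(-47) = -2209/17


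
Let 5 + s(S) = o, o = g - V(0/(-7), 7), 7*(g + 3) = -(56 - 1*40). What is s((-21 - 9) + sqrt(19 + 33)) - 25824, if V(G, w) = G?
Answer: -180840/7 ≈ -25834.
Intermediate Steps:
g = -37/7 (g = -3 + (-(56 - 1*40))/7 = -3 + (-(56 - 40))/7 = -3 + (-1*16)/7 = -3 + (1/7)*(-16) = -3 - 16/7 = -37/7 ≈ -5.2857)
o = -37/7 (o = -37/7 - 0/(-7) = -37/7 - 0*(-1)/7 = -37/7 - 1*0 = -37/7 + 0 = -37/7 ≈ -5.2857)
s(S) = -72/7 (s(S) = -5 - 37/7 = -72/7)
s((-21 - 9) + sqrt(19 + 33)) - 25824 = -72/7 - 25824 = -180840/7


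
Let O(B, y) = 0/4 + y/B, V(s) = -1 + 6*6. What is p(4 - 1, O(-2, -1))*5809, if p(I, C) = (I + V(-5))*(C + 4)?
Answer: 993339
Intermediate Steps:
V(s) = 35 (V(s) = -1 + 36 = 35)
O(B, y) = y/B (O(B, y) = 0*(¼) + y/B = 0 + y/B = y/B)
p(I, C) = (4 + C)*(35 + I) (p(I, C) = (I + 35)*(C + 4) = (35 + I)*(4 + C) = (4 + C)*(35 + I))
p(4 - 1, O(-2, -1))*5809 = (140 + 4*(4 - 1) + 35*(-1/(-2)) + (-1/(-2))*(4 - 1))*5809 = (140 + 4*3 + 35*(-1*(-½)) - 1*(-½)*3)*5809 = (140 + 12 + 35*(½) + (½)*3)*5809 = (140 + 12 + 35/2 + 3/2)*5809 = 171*5809 = 993339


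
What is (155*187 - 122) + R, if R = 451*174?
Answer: 107337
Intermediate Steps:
R = 78474
(155*187 - 122) + R = (155*187 - 122) + 78474 = (28985 - 122) + 78474 = 28863 + 78474 = 107337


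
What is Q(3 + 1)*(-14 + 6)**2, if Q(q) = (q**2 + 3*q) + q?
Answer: 2048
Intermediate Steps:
Q(q) = q**2 + 4*q
Q(3 + 1)*(-14 + 6)**2 = ((3 + 1)*(4 + (3 + 1)))*(-14 + 6)**2 = (4*(4 + 4))*(-8)**2 = (4*8)*64 = 32*64 = 2048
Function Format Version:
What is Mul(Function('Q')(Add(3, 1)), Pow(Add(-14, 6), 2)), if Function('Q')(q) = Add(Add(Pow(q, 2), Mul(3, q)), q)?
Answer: 2048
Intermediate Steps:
Function('Q')(q) = Add(Pow(q, 2), Mul(4, q))
Mul(Function('Q')(Add(3, 1)), Pow(Add(-14, 6), 2)) = Mul(Mul(Add(3, 1), Add(4, Add(3, 1))), Pow(Add(-14, 6), 2)) = Mul(Mul(4, Add(4, 4)), Pow(-8, 2)) = Mul(Mul(4, 8), 64) = Mul(32, 64) = 2048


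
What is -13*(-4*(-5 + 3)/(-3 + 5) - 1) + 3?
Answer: -36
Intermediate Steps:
-13*(-4*(-5 + 3)/(-3 + 5) - 1) + 3 = -13*(-(-8)/2 - 1) + 3 = -13*(-4*(-1) - 1) + 3 = -13*(4 - 1) + 3 = -13*3 + 3 = -39 + 3 = -36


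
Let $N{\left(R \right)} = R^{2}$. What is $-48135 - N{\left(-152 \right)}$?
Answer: $-71239$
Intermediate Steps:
$-48135 - N{\left(-152 \right)} = -48135 - \left(-152\right)^{2} = -48135 - 23104 = -71239$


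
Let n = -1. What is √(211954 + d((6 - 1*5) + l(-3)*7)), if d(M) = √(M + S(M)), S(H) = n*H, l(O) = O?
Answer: √211954 ≈ 460.38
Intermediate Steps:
S(H) = -H
d(M) = 0 (d(M) = √(M - M) = √0 = 0)
√(211954 + d((6 - 1*5) + l(-3)*7)) = √(211954 + 0) = √211954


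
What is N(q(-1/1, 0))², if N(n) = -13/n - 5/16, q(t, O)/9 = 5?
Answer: 187489/518400 ≈ 0.36167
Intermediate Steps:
q(t, O) = 45 (q(t, O) = 9*5 = 45)
N(n) = -5/16 - 13/n (N(n) = -13/n - 5*1/16 = -13/n - 5/16 = -5/16 - 13/n)
N(q(-1/1, 0))² = (-5/16 - 13/45)² = (-433/720)² = 187489/518400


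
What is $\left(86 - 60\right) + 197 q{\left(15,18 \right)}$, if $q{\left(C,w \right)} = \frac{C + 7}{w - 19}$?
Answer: $-4308$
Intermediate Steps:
$q{\left(C,w \right)} = \frac{7 + C}{-19 + w}$
$\left(86 - 60\right) + 197 q{\left(15,18 \right)} = \left(86 - 60\right) + 197 \frac{7 + 15}{-19 + 18} = \left(86 - 60\right) + 197 \frac{1}{-1} \cdot 22 = 26 + 197 \left(\left(-1\right) 22\right) = 26 + 197 \left(-22\right) = 26 - 4334 = -4308$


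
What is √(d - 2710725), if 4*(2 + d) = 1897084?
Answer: 2*I*√559114 ≈ 1495.5*I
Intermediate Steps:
d = 474269 (d = -2 + (¼)*1897084 = -2 + 474271 = 474269)
√(d - 2710725) = √(474269 - 2710725) = √(-2236456) = 2*I*√559114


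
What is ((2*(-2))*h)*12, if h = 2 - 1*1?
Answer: -48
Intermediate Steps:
h = 1 (h = 2 - 1 = 1)
((2*(-2))*h)*12 = ((2*(-2))*1)*12 = -4*1*12 = -4*12 = -48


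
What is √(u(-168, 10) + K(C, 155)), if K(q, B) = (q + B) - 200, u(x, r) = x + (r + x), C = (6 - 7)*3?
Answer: I*√374 ≈ 19.339*I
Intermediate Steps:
C = -3 (C = -1*3 = -3)
u(x, r) = r + 2*x
K(q, B) = -200 + B + q (K(q, B) = (B + q) - 200 = -200 + B + q)
√(u(-168, 10) + K(C, 155)) = √((10 + 2*(-168)) + (-200 + 155 - 3)) = √((10 - 336) - 48) = √(-326 - 48) = √(-374) = I*√374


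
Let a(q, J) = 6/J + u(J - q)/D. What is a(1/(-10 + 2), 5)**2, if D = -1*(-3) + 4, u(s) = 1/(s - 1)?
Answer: 2033476/1334025 ≈ 1.5243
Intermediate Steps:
u(s) = 1/(-1 + s)
D = 7 (D = 3 + 4 = 7)
a(q, J) = 6/J + 1/(7*(-1 + J - q)) (a(q, J) = 6/J + 1/(-1 + (J - q)*7) = 6/J + (1/7)/(-1 + J - q) = 6/J + 1/(7*(-1 + J - q)))
a(1/(-10 + 2), 5)**2 = ((1/7)*(42 - 43*5 + 42/(-10 + 2))/(5*(1 + 1/(-10 + 2) - 1*5)))**2 = ((1/7)*(1/5)*(42 - 215 + 42/(-8))/(1 + 1/(-8) - 5))**2 = ((1/7)*(1/5)*(42 - 215 + 42*(-1/8))/(1 - 1/8 - 5))**2 = ((1/7)*(1/5)*(42 - 215 - 21/4)/(-33/8))**2 = ((1/7)*(1/5)*(-8/33)*(-713/4))**2 = (1426/1155)**2 = 2033476/1334025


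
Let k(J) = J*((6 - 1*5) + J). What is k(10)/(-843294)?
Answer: -55/421647 ≈ -0.00013044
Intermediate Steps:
k(J) = J*(1 + J) (k(J) = J*((6 - 5) + J) = J*(1 + J))
k(10)/(-843294) = (10*(1 + 10))/(-843294) = (10*11)*(-1/843294) = 110*(-1/843294) = -55/421647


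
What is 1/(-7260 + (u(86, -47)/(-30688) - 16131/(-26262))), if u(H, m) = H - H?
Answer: -8754/63548663 ≈ -0.00013775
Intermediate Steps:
u(H, m) = 0
1/(-7260 + (u(86, -47)/(-30688) - 16131/(-26262))) = 1/(-7260 + (0/(-30688) - 16131/(-26262))) = 1/(-7260 + (0*(-1/30688) - 16131*(-1/26262))) = 1/(-7260 + (0 + 5377/8754)) = 1/(-7260 + 5377/8754) = 1/(-63548663/8754) = -8754/63548663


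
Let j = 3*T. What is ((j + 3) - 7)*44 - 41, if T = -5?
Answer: -877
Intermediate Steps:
j = -15 (j = 3*(-5) = -15)
((j + 3) - 7)*44 - 41 = ((-15 + 3) - 7)*44 - 41 = (-12 - 7)*44 - 41 = -19*44 - 41 = -836 - 41 = -877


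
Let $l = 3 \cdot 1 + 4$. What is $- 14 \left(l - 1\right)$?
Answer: $-84$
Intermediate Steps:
$l = 7$ ($l = 3 + 4 = 7$)
$- 14 \left(l - 1\right) = - 14 \left(7 - 1\right) = \left(-14\right) 6 = -84$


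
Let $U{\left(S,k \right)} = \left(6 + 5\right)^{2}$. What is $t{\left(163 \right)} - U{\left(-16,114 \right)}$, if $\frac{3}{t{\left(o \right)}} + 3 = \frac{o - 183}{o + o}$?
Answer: $- \frac{60868}{499} \approx -121.98$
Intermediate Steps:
$U{\left(S,k \right)} = 121$ ($U{\left(S,k \right)} = 11^{2} = 121$)
$t{\left(o \right)} = \frac{3}{-3 + \frac{-183 + o}{2 o}}$ ($t{\left(o \right)} = \frac{3}{-3 + \frac{o - 183}{o + o}} = \frac{3}{-3 + \frac{-183 + o}{2 o}}$)
$t{\left(163 \right)} - U{\left(-16,114 \right)} = \left(-6\right) 163 \frac{1}{183 + 5 \cdot 163} - 121 = \left(-6\right) 163 \frac{1}{183 + 815} - 121 = \left(-6\right) 163 \cdot \frac{1}{998} - 121 = - \frac{489}{499} - 121 = - \frac{60868}{499}$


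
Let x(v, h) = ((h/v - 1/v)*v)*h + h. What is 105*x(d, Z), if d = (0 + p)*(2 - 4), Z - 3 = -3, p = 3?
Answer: 0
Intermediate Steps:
Z = 0 (Z = 3 - 3 = 0)
d = -6 (d = (0 + 3)*(2 - 4) = 3*(-2) = -6)
x(v, h) = h + h*v*(-1/v + h/v) (x(v, h) = ((-1/v + h/v)*v)*h + h = (v*(-1/v + h/v))*h + h = h*v*(-1/v + h/v) + h = h + h*v*(-1/v + h/v))
105*x(d, Z) = 105*0² = 105*0 = 0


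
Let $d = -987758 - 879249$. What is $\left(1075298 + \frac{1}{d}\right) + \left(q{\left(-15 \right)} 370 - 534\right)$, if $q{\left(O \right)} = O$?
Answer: $\frac{1996230022497}{1867007} \approx 1.0692 \cdot 10^{6}$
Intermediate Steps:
$d = -1867007$
$\left(1075298 + \frac{1}{d}\right) + \left(q{\left(-15 \right)} 370 - 534\right) = \left(1075298 + \frac{1}{-1867007}\right) - 6084 = \left(1075298 - \frac{1}{1867007}\right) - 6084 = \frac{2007588893085}{1867007} - 6084 = \frac{1996230022497}{1867007}$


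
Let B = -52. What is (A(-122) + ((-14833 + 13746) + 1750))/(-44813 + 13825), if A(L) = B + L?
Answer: -489/30988 ≈ -0.015780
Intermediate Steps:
A(L) = -52 + L
(A(-122) + ((-14833 + 13746) + 1750))/(-44813 + 13825) = ((-52 - 122) + ((-14833 + 13746) + 1750))/(-44813 + 13825) = (-174 + (-1087 + 1750))/(-30988) = (-174 + 663)*(-1/30988) = 489*(-1/30988) = -489/30988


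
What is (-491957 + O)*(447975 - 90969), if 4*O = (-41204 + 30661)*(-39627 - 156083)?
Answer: 183983283257553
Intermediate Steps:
O = 1031685265/2 (O = ((-41204 + 30661)*(-39627 - 156083))/4 = (-10543*(-195710))/4 = (¼)*2063370530 = 1031685265/2 ≈ 5.1584e+8)
(-491957 + O)*(447975 - 90969) = (-491957 + 1031685265/2)*(447975 - 90969) = (1030701351/2)*357006 = 183983283257553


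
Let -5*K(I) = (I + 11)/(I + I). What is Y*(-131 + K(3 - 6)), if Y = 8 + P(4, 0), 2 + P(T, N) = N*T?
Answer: -3922/5 ≈ -784.40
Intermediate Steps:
P(T, N) = -2 + N*T
K(I) = -(11 + I)/(10*I) (K(I) = -(I + 11)/(5*(I + I)) = -(11 + I)/(5*(2*I)) = -(11 + I)*1/(2*I)/5 = -(11 + I)/(10*I))
Y = 6 (Y = 8 + (-2 + 0*4) = 8 + (-2 + 0) = 8 - 2 = 6)
Y*(-131 + K(3 - 6)) = 6*(-131 + (-11 - (3 - 6))/(10*(3 - 6))) = 6*(-131 + (⅒)*(-11 - 1*(-3))/(-3)) = 6*(-131 + (⅒)*(-⅓)*(-11 + 3)) = 6*(-131 + (⅒)*(-⅓)*(-8)) = 6*(-131 + 4/15) = 6*(-1961/15) = -3922/5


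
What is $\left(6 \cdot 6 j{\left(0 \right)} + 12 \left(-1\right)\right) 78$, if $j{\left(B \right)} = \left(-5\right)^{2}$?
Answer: $69264$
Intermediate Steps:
$j{\left(B \right)} = 25$
$\left(6 \cdot 6 j{\left(0 \right)} + 12 \left(-1\right)\right) 78 = \left(6 \cdot 6 \cdot 25 + 12 \left(-1\right)\right) 78 = \left(36 \cdot 25 - 12\right) 78 = \left(900 - 12\right) 78 = 888 \cdot 78 = 69264$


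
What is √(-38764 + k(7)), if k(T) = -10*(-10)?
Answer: 6*I*√1074 ≈ 196.63*I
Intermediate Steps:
k(T) = 100
√(-38764 + k(7)) = √(-38764 + 100) = √(-38664) = 6*I*√1074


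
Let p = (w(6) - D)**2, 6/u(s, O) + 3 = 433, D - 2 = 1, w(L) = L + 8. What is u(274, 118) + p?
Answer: 26018/215 ≈ 121.01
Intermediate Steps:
w(L) = 8 + L
D = 3 (D = 2 + 1 = 3)
u(s, O) = 3/215 (u(s, O) = 6/(-3 + 433) = 6/430 = 6*(1/430) = 3/215)
p = 121 (p = ((8 + 6) - 1*3)**2 = (14 - 3)**2 = 11**2 = 121)
u(274, 118) + p = 3/215 + 121 = 26018/215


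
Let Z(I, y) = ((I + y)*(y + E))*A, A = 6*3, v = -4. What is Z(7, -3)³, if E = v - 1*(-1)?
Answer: -80621568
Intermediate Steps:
A = 18
E = -3 (E = -4 - 1*(-1) = -4 + 1 = -3)
Z(I, y) = 18*(-3 + y)*(I + y) (Z(I, y) = ((I + y)*(y - 3))*18 = ((I + y)*(-3 + y))*18 = ((-3 + y)*(I + y))*18 = 18*(-3 + y)*(I + y))
Z(7, -3)³ = (-54*7 - 54*(-3) + 18*(-3)² + 18*7*(-3))³ = (-378 + 162 + 18*9 - 378)³ = (-378 + 162 + 162 - 378)³ = (-432)³ = -80621568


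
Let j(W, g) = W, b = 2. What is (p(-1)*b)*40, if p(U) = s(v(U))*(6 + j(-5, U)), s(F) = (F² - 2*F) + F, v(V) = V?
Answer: 160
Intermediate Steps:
s(F) = F² - F
p(U) = U*(-1 + U) (p(U) = (U*(-1 + U))*(6 - 5) = (U*(-1 + U))*1 = U*(-1 + U))
(p(-1)*b)*40 = (-(-1 - 1)*2)*40 = (-1*(-2)*2)*40 = (2*2)*40 = 4*40 = 160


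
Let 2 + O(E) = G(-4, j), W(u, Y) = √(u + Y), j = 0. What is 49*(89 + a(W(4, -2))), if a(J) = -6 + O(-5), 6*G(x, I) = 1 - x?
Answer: 24059/6 ≈ 4009.8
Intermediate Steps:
W(u, Y) = √(Y + u)
G(x, I) = ⅙ - x/6 (G(x, I) = (1 - x)/6 = ⅙ - x/6)
O(E) = -7/6 (O(E) = -2 + (⅙ - ⅙*(-4)) = -2 + (⅙ + ⅔) = -2 + ⅚ = -7/6)
a(J) = -43/6 (a(J) = -6 - 7/6 = -43/6)
49*(89 + a(W(4, -2))) = 49*(89 - 43/6) = 49*(491/6) = 24059/6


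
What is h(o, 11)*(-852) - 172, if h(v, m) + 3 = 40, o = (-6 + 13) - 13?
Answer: -31696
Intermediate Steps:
o = -6 (o = 7 - 13 = -6)
h(v, m) = 37 (h(v, m) = -3 + 40 = 37)
h(o, 11)*(-852) - 172 = 37*(-852) - 172 = -31524 - 172 = -31696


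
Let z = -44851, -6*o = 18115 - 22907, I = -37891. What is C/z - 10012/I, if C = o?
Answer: 1256357800/5098347723 ≈ 0.24642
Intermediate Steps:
o = 2396/3 (o = -(18115 - 22907)/6 = -⅙*(-4792) = 2396/3 ≈ 798.67)
C = 2396/3 ≈ 798.67
C/z - 10012/I = (2396/3)/(-44851) - 10012/(-37891) = (2396/3)*(-1/44851) - 10012*(-1/37891) = -2396/134553 + 10012/37891 = 1256357800/5098347723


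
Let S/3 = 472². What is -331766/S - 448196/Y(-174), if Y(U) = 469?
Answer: -21407735089/22389792 ≈ -956.14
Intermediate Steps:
S = 668352 (S = 3*472² = 3*222784 = 668352)
-331766/S - 448196/Y(-174) = -331766/668352 - 448196/469 = -331766*1/668352 - 448196*1/469 = -165883/334176 - 64028/67 = -21407735089/22389792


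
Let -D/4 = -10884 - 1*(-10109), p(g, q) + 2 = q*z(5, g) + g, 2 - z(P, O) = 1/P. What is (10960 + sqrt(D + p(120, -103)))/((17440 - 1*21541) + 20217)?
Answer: 2740/4029 + sqrt(75815)/80580 ≈ 0.68349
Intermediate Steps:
z(P, O) = 2 - 1/P
p(g, q) = -2 + g + 9*q/5 (p(g, q) = -2 + (q*(2 - 1/5) + g) = -2 + (q*(9/5) + g) = -2 + (9*q/5 + g) = -2 + (g + 9*q/5) = -2 + g + 9*q/5)
D = 3100 (D = -4*(-10884 - 1*(-10109)) = -4*(-10884 + 10109) = -4*(-775) = 3100)
(10960 + sqrt(D + p(120, -103)))/((17440 - 1*21541) + 20217) = (10960 + sqrt(3100 + (-2 + 120 + (9/5)*(-103))))/((17440 - 1*21541) + 20217) = (10960 + sqrt(3100 + (-2 + 120 - 927/5)))/((17440 - 21541) + 20217) = (10960 + sqrt(3100 - 337/5))/(-4101 + 20217) = (10960 + sqrt(15163/5))/16116 = (10960 + sqrt(75815)/5)*(1/16116) = 2740/4029 + sqrt(75815)/80580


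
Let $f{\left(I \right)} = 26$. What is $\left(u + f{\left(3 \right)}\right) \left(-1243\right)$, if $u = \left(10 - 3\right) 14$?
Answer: $-154132$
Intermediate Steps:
$u = 98$ ($u = \left(10 - 3\right) 14 = 7 \cdot 14 = 98$)
$\left(u + f{\left(3 \right)}\right) \left(-1243\right) = \left(98 + 26\right) \left(-1243\right) = 124 \left(-1243\right) = -154132$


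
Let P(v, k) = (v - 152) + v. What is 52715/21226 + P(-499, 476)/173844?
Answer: 1142472070/461251593 ≈ 2.4769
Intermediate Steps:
P(v, k) = -152 + 2*v (P(v, k) = (-152 + v) + v = -152 + 2*v)
52715/21226 + P(-499, 476)/173844 = 52715/21226 + (-152 + 2*(-499))/173844 = 52715*(1/21226) + (-152 - 998)*(1/173844) = 52715/21226 - 1150*1/173844 = 52715/21226 - 575/86922 = 1142472070/461251593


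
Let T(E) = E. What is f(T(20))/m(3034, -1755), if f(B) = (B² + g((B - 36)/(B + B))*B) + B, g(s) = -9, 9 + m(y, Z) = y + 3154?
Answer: 240/6179 ≈ 0.038841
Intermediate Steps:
m(y, Z) = 3145 + y (m(y, Z) = -9 + (y + 3154) = -9 + (3154 + y) = 3145 + y)
f(B) = B² - 8*B (f(B) = (B² - 9*B) + B = B² - 8*B)
f(T(20))/m(3034, -1755) = (20*(-8 + 20))/(3145 + 3034) = (20*12)/6179 = 240*(1/6179) = 240/6179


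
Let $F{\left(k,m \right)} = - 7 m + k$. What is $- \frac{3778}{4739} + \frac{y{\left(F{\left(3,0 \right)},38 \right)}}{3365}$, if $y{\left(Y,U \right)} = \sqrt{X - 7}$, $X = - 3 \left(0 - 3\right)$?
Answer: $- \frac{3778}{4739} + \frac{\sqrt{2}}{3365} \approx -0.79679$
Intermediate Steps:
$X = 9$ ($X = \left(-3\right) \left(-3\right) = 9$)
$F{\left(k,m \right)} = k - 7 m$
$y{\left(Y,U \right)} = \sqrt{2}$ ($y{\left(Y,U \right)} = \sqrt{9 - 7} = \sqrt{2}$)
$- \frac{3778}{4739} + \frac{y{\left(F{\left(3,0 \right)},38 \right)}}{3365} = - \frac{3778}{4739} + \frac{\sqrt{2}}{3365}$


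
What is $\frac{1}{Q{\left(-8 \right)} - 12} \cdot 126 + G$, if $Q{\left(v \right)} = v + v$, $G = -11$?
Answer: $- \frac{31}{2} \approx -15.5$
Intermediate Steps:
$Q{\left(v \right)} = 2 v$
$\frac{1}{Q{\left(-8 \right)} - 12} \cdot 126 + G = \frac{1}{2 \left(-8\right) - 12} \cdot 126 - 11 = \frac{1}{-16 - 12} \cdot 126 - 11 = \frac{1}{-28} \cdot 126 - 11 = \left(- \frac{1}{28}\right) 126 - 11 = - \frac{9}{2} - 11 = - \frac{31}{2}$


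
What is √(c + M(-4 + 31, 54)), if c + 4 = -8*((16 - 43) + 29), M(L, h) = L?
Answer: √7 ≈ 2.6458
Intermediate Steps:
c = -20 (c = -4 - 8*((16 - 43) + 29) = -4 - 8*(-27 + 29) = -4 - 8*2 = -4 - 16 = -20)
√(c + M(-4 + 31, 54)) = √(-20 + (-4 + 31)) = √(-20 + 27) = √7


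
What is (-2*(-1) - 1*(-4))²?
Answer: 36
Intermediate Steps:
(-2*(-1) - 1*(-4))² = (2 + 4)² = 6² = 36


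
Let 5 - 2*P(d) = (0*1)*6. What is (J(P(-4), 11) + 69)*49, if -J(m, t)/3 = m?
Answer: 6027/2 ≈ 3013.5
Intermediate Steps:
P(d) = 5/2 (P(d) = 5/2 - 0*1*6/2 = 5/2 - 0*6 = 5/2 - 1/2*0 = 5/2 + 0 = 5/2)
J(m, t) = -3*m
(J(P(-4), 11) + 69)*49 = (-3*5/2 + 69)*49 = (-15/2 + 69)*49 = (123/2)*49 = 6027/2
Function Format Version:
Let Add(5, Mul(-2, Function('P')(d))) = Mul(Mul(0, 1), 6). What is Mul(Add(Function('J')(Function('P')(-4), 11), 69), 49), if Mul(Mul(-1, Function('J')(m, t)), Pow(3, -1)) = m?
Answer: Rational(6027, 2) ≈ 3013.5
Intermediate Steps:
Function('P')(d) = Rational(5, 2) (Function('P')(d) = Add(Rational(5, 2), Mul(Rational(-1, 2), Mul(Mul(0, 1), 6))) = Add(Rational(5, 2), Mul(Rational(-1, 2), Mul(0, 6))) = Add(Rational(5, 2), Mul(Rational(-1, 2), 0)) = Add(Rational(5, 2), 0) = Rational(5, 2))
Function('J')(m, t) = Mul(-3, m)
Mul(Add(Function('J')(Function('P')(-4), 11), 69), 49) = Mul(Add(Mul(-3, Rational(5, 2)), 69), 49) = Mul(Add(Rational(-15, 2), 69), 49) = Mul(Rational(123, 2), 49) = Rational(6027, 2)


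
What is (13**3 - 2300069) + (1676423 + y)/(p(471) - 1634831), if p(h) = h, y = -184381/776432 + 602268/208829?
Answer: -86990123358063275112833/37856801652525440 ≈ -2.2979e+6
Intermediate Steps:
y = 429116047927/162141518128 (y = -184381*1/776432 + 602268*(1/208829) = -184381/776432 + 602268/208829 = 429116047927/162141518128 ≈ 2.6466)
(13**3 - 2300069) + (1676423 + y)/(p(471) - 1634831) = (13**3 - 2300069) + (1676423 + 429116047927/162141518128)/(471 - 1634831) = (2197 - 2300069) + (271818199360744071/162141518128)/(-1634360) = -2297872 + (271818199360744071/162141518128)*(-1/1634360) = -2297872 - 38831171337249153/37856801652525440 = -86990123358063275112833/37856801652525440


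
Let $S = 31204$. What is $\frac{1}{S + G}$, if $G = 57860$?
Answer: $\frac{1}{89064} \approx 1.1228 \cdot 10^{-5}$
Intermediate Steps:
$\frac{1}{S + G} = \frac{1}{31204 + 57860} = \frac{1}{89064}$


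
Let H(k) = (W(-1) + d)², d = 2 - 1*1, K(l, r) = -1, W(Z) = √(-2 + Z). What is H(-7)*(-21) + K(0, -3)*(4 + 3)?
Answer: 35 - 42*I*√3 ≈ 35.0 - 72.746*I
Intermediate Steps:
d = 1 (d = 2 - 1 = 1)
H(k) = (1 + I*√3)² (H(k) = (√(-2 - 1) + 1)² = (√(-3) + 1)² = (I*√3 + 1)² = (1 + I*√3)²)
H(-7)*(-21) + K(0, -3)*(4 + 3) = (1 + I*√3)²*(-21) - (4 + 3) = -21*(1 + I*√3)² - 1*7 = -21*(1 + I*√3)² - 7 = -7 - 21*(1 + I*√3)²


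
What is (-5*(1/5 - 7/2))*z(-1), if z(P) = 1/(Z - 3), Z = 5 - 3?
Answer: -33/2 ≈ -16.500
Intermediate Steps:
Z = 2
z(P) = -1 (z(P) = 1/(2 - 3) = 1/(-1) = -1)
(-5*(1/5 - 7/2))*z(-1) = -5*(1/5 - 7/2)*(-1) = -5*(-33/10)*(-1) = (33/2)*(-1) = -33/2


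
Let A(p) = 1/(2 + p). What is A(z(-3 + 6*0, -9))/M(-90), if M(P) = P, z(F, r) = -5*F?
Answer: -1/1530 ≈ -0.00065359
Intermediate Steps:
A(z(-3 + 6*0, -9))/M(-90) = 1/(2 - 5*(-3 + 6*0)*(-90)) = -1/90/(2 - 5*(-3 + 0)) = -1/90/(2 - 5*(-3)) = -1/90/(2 + 15) = -1/90/17 = (1/17)*(-1/90) = -1/1530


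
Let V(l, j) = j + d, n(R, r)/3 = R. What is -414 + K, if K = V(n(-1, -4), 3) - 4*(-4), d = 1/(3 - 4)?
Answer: -396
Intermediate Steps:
d = -1 (d = 1/(-1) = -1)
n(R, r) = 3*R
V(l, j) = -1 + j (V(l, j) = j - 1 = -1 + j)
K = 18 (K = (-1 + 3) - 4*(-4) = 2 + 16 = 18)
-414 + K = -414 + 18 = -396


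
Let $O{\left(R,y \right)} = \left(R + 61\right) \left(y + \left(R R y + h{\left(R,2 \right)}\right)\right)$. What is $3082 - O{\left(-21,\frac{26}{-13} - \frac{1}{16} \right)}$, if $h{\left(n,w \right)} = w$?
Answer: $39467$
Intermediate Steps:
$O{\left(R,y \right)} = \left(61 + R\right) \left(2 + y + y R^{2}\right)$ ($O{\left(R,y \right)} = \left(R + 61\right) \left(y + \left(R R y + 2\right)\right) = \left(61 + R\right) \left(y + \left(R^{2} y + 2\right)\right) = \left(61 + R\right) \left(y + \left(y R^{2} + 2\right)\right) = \left(61 + R\right) \left(y + \left(2 + y R^{2}\right)\right) = \left(61 + R\right) \left(2 + y + y R^{2}\right)$)
$3082 - O{\left(-21,\frac{26}{-13} - \frac{1}{16} \right)} = 3082 - \left(122 + 2 \left(-21\right) + 61 \left(\frac{26}{-13} - \frac{1}{16}\right) - 21 \left(\frac{26}{-13} - \frac{1}{16}\right) + \left(\frac{26}{-13} - \frac{1}{16}\right) \left(-21\right)^{3} + 61 \left(\frac{26}{-13} - \frac{1}{16}\right) \left(-21\right)^{2}\right) = 3082 - \left(122 - 42 + 61 \left(26 \left(- \frac{1}{13}\right) - \frac{1}{16}\right) - 21 \left(26 \left(- \frac{1}{13}\right) - \frac{1}{16}\right) + \left(26 \left(- \frac{1}{13}\right) - \frac{1}{16}\right) \left(-9261\right) + 61 \left(26 \left(- \frac{1}{13}\right) - \frac{1}{16}\right) 441\right) = 3082 - \left(122 - 42 + 61 \left(-2 - \frac{1}{16}\right) - 21 \left(-2 - \frac{1}{16}\right) + \left(-2 - \frac{1}{16}\right) \left(-9261\right) + 61 \left(-2 - \frac{1}{16}\right) 441\right) = 3082 - \left(122 - 42 + 61 \left(- \frac{33}{16}\right) - - \frac{693}{16} - - \frac{305613}{16} + 61 \left(- \frac{33}{16}\right) 441\right) = 3082 - \left(122 - 42 - \frac{2013}{16} + \frac{693}{16} + \frac{305613}{16} - \frac{887733}{16}\right) = 3082 - -36385 = 3082 + 36385 = 39467$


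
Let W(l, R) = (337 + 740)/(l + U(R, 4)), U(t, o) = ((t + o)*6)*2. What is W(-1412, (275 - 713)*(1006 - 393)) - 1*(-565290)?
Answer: 1822094733603/3223292 ≈ 5.6529e+5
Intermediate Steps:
U(t, o) = 12*o + 12*t (U(t, o) = ((o + t)*6)*2 = (6*o + 6*t)*2 = 12*o + 12*t)
W(l, R) = 1077/(48 + l + 12*R) (W(l, R) = (337 + 740)/(l + (12*4 + 12*R)) = 1077/(l + (48 + 12*R)) = 1077/(48 + l + 12*R))
W(-1412, (275 - 713)*(1006 - 393)) - 1*(-565290) = 1077/(48 - 1412 + 12*((275 - 713)*(1006 - 393))) - 1*(-565290) = 1077/(48 - 1412 + 12*(-438*613)) + 565290 = 1077/(48 - 1412 + 12*(-268494)) + 565290 = 1077/(48 - 1412 - 3221928) + 565290 = 1077/(-3223292) + 565290 = 1077*(-1/3223292) + 565290 = -1077/3223292 + 565290 = 1822094733603/3223292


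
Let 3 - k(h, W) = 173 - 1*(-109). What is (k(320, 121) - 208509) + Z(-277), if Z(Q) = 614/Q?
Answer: -57834890/277 ≈ -2.0879e+5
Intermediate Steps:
k(h, W) = -279 (k(h, W) = 3 - (173 - 1*(-109)) = 3 - (173 + 109) = 3 - 1*282 = 3 - 282 = -279)
(k(320, 121) - 208509) + Z(-277) = (-279 - 208509) + 614/(-277) = -208788 + 614*(-1/277) = -208788 - 614/277 = -57834890/277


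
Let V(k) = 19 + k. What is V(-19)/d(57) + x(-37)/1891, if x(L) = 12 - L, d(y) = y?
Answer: 49/1891 ≈ 0.025912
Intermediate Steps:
V(-19)/d(57) + x(-37)/1891 = (19 - 19)/57 + (12 - 1*(-37))/1891 = 0*(1/57) + (12 + 37)*(1/1891) = 0 + 49*(1/1891) = 0 + 49/1891 = 49/1891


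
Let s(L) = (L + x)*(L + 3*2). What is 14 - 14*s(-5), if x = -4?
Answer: 140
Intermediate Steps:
s(L) = (-4 + L)*(6 + L) (s(L) = (L - 4)*(L + 3*2) = (-4 + L)*(L + 6) = (-4 + L)*(6 + L))
14 - 14*s(-5) = 14 - 14*(-24 + (-5)**2 + 2*(-5)) = 14 - 14*(-24 + 25 - 10) = 14 - 14*(-9) = 14 + 126 = 140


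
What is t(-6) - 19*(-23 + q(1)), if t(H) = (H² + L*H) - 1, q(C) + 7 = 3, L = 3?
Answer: 530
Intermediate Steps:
q(C) = -4 (q(C) = -7 + 3 = -4)
t(H) = -1 + H² + 3*H (t(H) = (H² + 3*H) - 1 = -1 + H² + 3*H)
t(-6) - 19*(-23 + q(1)) = (-1 + (-6)² + 3*(-6)) - 19*(-23 - 4) = (-1 + 36 - 18) - 19*(-27) = 17 + 513 = 530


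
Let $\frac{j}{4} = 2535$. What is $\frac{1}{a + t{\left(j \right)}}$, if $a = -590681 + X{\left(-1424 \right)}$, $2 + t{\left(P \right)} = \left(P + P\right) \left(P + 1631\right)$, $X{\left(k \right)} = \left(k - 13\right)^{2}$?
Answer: $\frac{1}{240190166} \approx 4.1634 \cdot 10^{-9}$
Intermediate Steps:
$X{\left(k \right)} = \left(-13 + k\right)^{2}$
$j = 10140$ ($j = 4 \cdot 2535 = 10140$)
$t{\left(P \right)} = -2 + 2 P \left(1631 + P\right)$ ($t{\left(P \right)} = -2 + \left(P + P\right) \left(P + 1631\right) = -2 + 2 P \left(1631 + P\right)$)
$a = 1474288$ ($a = -590681 + \left(-13 - 1424\right)^{2} = -590681 + \left(-1437\right)^{2} = -590681 + 2064969 = 1474288$)
$\frac{1}{a + t{\left(j \right)}} = \frac{1}{1474288 + \left(-2 + 2 \cdot 10140^{2} + 3262 \cdot 10140\right)} = \frac{1}{1474288 + \left(-2 + 2 \cdot 102819600 + 33076680\right)} = \frac{1}{1474288 + \left(-2 + 205639200 + 33076680\right)} = \frac{1}{1474288 + 238715878} = \frac{1}{240190166}$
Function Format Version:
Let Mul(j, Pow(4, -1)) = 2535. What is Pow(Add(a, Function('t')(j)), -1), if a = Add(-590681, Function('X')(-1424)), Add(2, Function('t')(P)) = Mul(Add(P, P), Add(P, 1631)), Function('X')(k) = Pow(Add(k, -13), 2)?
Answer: Rational(1, 240190166) ≈ 4.1634e-9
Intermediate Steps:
Function('X')(k) = Pow(Add(-13, k), 2)
j = 10140 (j = Mul(4, 2535) = 10140)
Function('t')(P) = Add(-2, Mul(2, P, Add(1631, P))) (Function('t')(P) = Add(-2, Mul(Add(P, P), Add(P, 1631))) = Add(-2, Mul(Mul(2, P), Add(1631, P))) = Add(-2, Mul(2, P, Add(1631, P))))
a = 1474288 (a = Add(-590681, Pow(Add(-13, -1424), 2)) = Add(-590681, Pow(-1437, 2)) = Add(-590681, 2064969) = 1474288)
Pow(Add(a, Function('t')(j)), -1) = Pow(Add(1474288, Add(-2, Mul(2, Pow(10140, 2)), Mul(3262, 10140))), -1) = Pow(Add(1474288, Add(-2, Mul(2, 102819600), 33076680)), -1) = Pow(Add(1474288, Add(-2, 205639200, 33076680)), -1) = Pow(Add(1474288, 238715878), -1) = Pow(240190166, -1) = Rational(1, 240190166)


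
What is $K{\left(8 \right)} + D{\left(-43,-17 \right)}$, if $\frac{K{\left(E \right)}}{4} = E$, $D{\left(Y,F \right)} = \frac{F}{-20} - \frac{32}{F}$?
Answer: $\frac{11809}{340} \approx 34.732$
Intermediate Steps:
$D{\left(Y,F \right)} = - \frac{32}{F} - \frac{F}{20}$ ($D{\left(Y,F \right)} = F \left(- \frac{1}{20}\right) - \frac{32}{F} = - \frac{F}{20} - \frac{32}{F} = - \frac{32}{F} - \frac{F}{20}$)
$K{\left(E \right)} = 4 E$
$K{\left(8 \right)} + D{\left(-43,-17 \right)} = 4 \cdot 8 - \left(- \frac{17}{20} + \frac{32}{-17}\right) = 32 + \left(\left(-32\right) \left(- \frac{1}{17}\right) + \frac{17}{20}\right) = 32 + \left(\frac{32}{17} + \frac{17}{20}\right) = 32 + \frac{929}{340} = \frac{11809}{340}$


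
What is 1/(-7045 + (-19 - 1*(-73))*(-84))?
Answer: -1/11581 ≈ -8.6348e-5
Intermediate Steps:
1/(-7045 + (-19 - 1*(-73))*(-84)) = 1/(-7045 + (-19 + 73)*(-84)) = 1/(-7045 + 54*(-84)) = 1/(-7045 - 4536) = 1/(-11581) = -1/11581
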